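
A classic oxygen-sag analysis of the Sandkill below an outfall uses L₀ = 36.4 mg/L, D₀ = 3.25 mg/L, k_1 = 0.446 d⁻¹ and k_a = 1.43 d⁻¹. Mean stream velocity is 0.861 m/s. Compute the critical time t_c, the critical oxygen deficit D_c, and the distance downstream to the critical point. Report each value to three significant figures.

t_c ≈ 0.961 d; D_c ≈ 7.40 mg/L; x_c ≈ 71.5 km

At the critical point dD/dt = 0, so k_1 L₀ e^(−k_1 t) = k_a D. Substituting D(t) from the Streeter–Phelps equation and solving for t gives
t_c = ln[(k_a/k_1)(1 − D₀(k_a−k_1)/(k_1 L₀))] / (k_a−k_1).
Here k_a−k_1 = 0.9840 d⁻¹ and 1 − D₀(k_a−k_1)/(k_1 L₀) = 1 − 3.25×0.9840/(0.446×36.4) = 0.8030, so
t_c = ln(3.206 × 0.8030) / 0.9840 = 0.9457 / 0.9840 = 0.9611 d.
D_c = (k_1/k_a) L₀ e^(−k_1 t_c) = (0.446/1.43) × 36.4 × e^(−0.446×0.9611) = 0.3119 × 36.4 × 0.6514 = 7.395 mg/L.
x_c = v t_c = 0.861 m/s × 0.9611 d × 86400 s/d = 71500 m ≈ 71.5 km.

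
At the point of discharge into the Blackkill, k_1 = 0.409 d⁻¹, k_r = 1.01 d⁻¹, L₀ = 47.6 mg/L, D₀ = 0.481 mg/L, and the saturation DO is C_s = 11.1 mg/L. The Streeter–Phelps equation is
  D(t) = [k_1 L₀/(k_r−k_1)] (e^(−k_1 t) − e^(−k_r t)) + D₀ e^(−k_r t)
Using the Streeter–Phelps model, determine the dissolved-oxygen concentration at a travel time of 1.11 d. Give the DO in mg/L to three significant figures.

k_1 L₀/(k_r−k_1) = 0.409×47.6/(1.01−0.409) = 19.47/0.6010 = 32.39 mg/L.
e^(−k_1 t) = e^(−0.409×1.110) = 0.6351; e^(−k_r t) = e^(−1.01×1.110) = 0.3259.
D = 32.39 × (0.6351 − 0.3259) + 0.481 × 0.3259 = 10.01 + 0.1568 = 10.17 mg/L.
DO = C_s − D = 11.1 − 10.17 = 0.9282 mg/L.

DO ≈ 0.928 mg/L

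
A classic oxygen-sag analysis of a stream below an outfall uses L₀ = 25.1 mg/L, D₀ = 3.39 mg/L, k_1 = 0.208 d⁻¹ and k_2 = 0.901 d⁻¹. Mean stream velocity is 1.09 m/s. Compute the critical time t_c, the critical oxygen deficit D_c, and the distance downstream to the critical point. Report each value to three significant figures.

t_c = [1/(k_2−k_1)] ln[(k_2/k_1)(1 − D₀(k_2−k_1)/(k_1 L₀))]
= [1/(0.901−0.208)] ln[(0.901/0.208)(1 − 3.39×0.6930/(0.208×25.1))]
= (1/0.6930) ln[4.332 × 0.5500] = 1.443 × ln(2.383) = 1.443 × 0.8682 = 1.253 d.
L(t_c) = L₀ e^(−k_1 t_c) = 25.1 × 0.7706 = 19.34 mg/L, and at the critical point k_2 D_c = k_1 L, so D_c = (0.208/0.901) × 19.34 = 4.465 mg/L.
x_c = v t_c = 1.09 m/s × 1.253 d × 86400 s/d = 118000 m ≈ 118 km.

t_c ≈ 1.25 d; D_c ≈ 4.47 mg/L; x_c ≈ 118 km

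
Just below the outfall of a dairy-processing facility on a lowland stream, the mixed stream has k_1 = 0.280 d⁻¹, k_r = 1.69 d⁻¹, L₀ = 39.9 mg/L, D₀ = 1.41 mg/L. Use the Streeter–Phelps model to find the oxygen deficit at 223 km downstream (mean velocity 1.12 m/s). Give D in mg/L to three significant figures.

D ≈ 4.02 mg/L

Travel time t = x/v = 223 km / (1.12 m/s) = 223000 m / 1.12 m/s = 199100 s = 2.304 d.
k_1 L₀/(k_r−k_1) = 0.280×39.9/(1.69−0.280) = 11.17/1.410 = 7.923 mg/L.
e^(−k_1 t) = e^(−0.280×2.304) = 0.5245; e^(−k_r t) = e^(−1.69×2.304) = 0.02035.
D = 7.923 × (0.5245 − 0.02035) + 1.41 × 0.02035 = 3.995 + 0.02870 = 4.023 mg/L.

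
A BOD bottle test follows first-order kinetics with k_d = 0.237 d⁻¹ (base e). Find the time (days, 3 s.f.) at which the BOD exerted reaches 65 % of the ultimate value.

y/L₀ = 1 − e^(−k_d t) = 0.65 ⇒ e^(−k_d t) = 0.350
t = −ln(0.350) / 0.237 = 1.050 / 0.237 = 4.430 d.

t ≈ 4.43 d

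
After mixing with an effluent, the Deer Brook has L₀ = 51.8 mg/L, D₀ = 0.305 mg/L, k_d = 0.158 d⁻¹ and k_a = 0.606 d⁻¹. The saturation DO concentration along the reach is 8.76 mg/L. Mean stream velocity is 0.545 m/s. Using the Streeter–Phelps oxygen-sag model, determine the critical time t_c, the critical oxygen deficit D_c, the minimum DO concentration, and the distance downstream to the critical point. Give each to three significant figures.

t_c ≈ 2.96 d; D_c ≈ 8.46 mg/L; min DO ≈ 0.303 mg/L; x_c ≈ 140 km

t_c = [1/(k_a−k_d)] ln[(k_a/k_d)(1 − D₀(k_a−k_d)/(k_d L₀))]
= [1/(0.606−0.158)] ln[(0.606/0.158)(1 − 0.305×0.4480/(0.158×51.8))]
= (1/0.4480) ln[3.835 × 0.9833] = 2.232 × ln(3.771) = 2.232 × 1.327 = 2.963 d.
D_c = (k_d/k_a) L₀ e^(−k_d t_c) = (0.158/0.606) × 51.8 × e^(−0.158×2.963) = 0.2607 × 51.8 × 0.6262 = 8.457 mg/L.
Minimum DO = C_s − D_c = 8.76 − 8.457 = 0.3034 mg/L.
x_c = v t_c = 0.545 m/s × 2.963 d × 86400 s/d = 139500 m ≈ 140 km.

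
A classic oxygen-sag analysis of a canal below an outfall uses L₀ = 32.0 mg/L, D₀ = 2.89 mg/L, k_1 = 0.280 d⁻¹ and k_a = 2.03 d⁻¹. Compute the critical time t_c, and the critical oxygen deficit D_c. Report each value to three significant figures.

t_c ≈ 0.657 d; D_c ≈ 3.67 mg/L

t_c = [1/(k_a−k_1)] ln[(k_a/k_1)(1 − D₀(k_a−k_1)/(k_1 L₀))]
= [1/(2.03−0.280)] ln[(2.03/0.280)(1 − 2.89×1.750/(0.280×32.0))]
= (1/1.750) ln[7.250 × 0.4355] = 0.5714 × ln(3.158) = 0.5714 × 1.150 = 0.6571 d.
D_c = (k_1/k_a) L₀ e^(−k_1 t_c) = (0.280/2.03) × 32.0 × e^(−0.280×0.6571) = 0.1379 × 32.0 × 0.8320 = 3.672 mg/L.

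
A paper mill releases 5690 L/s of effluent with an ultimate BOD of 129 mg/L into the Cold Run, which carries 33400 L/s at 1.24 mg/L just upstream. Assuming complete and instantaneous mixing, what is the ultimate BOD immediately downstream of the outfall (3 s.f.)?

19.8 mg/L

Flow-weighted mixing: C = (Q_r C_r + Q_w C_w)/(Q_r + Q_w)
= (33400×1.24 + 5690×129)/(33400 + 5690) = 775400/39090 = 19.84 mg/L.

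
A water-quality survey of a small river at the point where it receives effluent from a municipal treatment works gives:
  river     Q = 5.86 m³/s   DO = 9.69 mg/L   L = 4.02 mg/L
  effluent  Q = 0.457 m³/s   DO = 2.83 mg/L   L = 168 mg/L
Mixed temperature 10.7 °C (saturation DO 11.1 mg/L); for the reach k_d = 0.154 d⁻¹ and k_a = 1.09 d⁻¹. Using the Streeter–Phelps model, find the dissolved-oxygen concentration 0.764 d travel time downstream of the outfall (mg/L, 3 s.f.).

DO ≈ 9.08 mg/L

Mixed DO = (5.86×9.69 + 0.457×2.83)/(5.86+0.457) = 58.08/6.317 = 9.194 mg/L.
Mixed L₀ = (5.86×4.02 + 0.457×168)/(6.317) = 100.3/6.317 = 15.88 mg/L.
Initial deficit D₀ = C_s − DO₀ = 11.1 − 9.194 = 1.906 mg/L.
D(0.764) = [0.154×15.88/(1.09−0.154)](e^(−0.154×0.764) − e^(−1.09×0.764)) + 1.906 e^(−1.09×0.764)
= 2.613 × (0.8890 − 0.4348) + 1.906 × 0.4348 = 2.016 mg/L.
DO = 11.1 − 2.016 = 9.084 mg/L.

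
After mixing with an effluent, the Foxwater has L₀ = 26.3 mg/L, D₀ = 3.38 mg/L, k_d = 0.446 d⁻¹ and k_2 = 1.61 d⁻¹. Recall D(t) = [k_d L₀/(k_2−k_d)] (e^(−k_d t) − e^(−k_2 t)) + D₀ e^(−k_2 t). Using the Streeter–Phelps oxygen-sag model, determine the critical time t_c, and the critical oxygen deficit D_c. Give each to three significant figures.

t_c ≈ 0.752 d; D_c ≈ 5.21 mg/L

With k_2/k_d = 3.610 and 1 − D₀(k_2−k_d)/(k_d L₀) = 0.6646,
t_c = ln(3.610 × 0.6646) / (1.61 − 0.446) = ln(2.399) / 1.164 = 0.8751/1.164 = 0.7518 d.
D_c = (k_d/k_2) L₀ e^(−k_d t_c) = (0.446/1.61) × 26.3 × e^(−0.446×0.7518) = 0.2770 × 26.3 × 0.7151 = 5.210 mg/L.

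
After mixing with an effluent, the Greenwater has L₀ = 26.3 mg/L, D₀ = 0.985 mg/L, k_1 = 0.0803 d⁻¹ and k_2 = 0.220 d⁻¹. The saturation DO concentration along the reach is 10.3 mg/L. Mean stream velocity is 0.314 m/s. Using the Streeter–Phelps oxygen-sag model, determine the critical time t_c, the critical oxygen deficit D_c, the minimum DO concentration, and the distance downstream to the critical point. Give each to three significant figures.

t_c ≈ 6.73 d; D_c ≈ 5.59 mg/L; min DO ≈ 4.71 mg/L; x_c ≈ 183 km

With k_2/k_1 = 2.740 and 1 − D₀(k_2−k_1)/(k_1 L₀) = 0.9348,
t_c = ln(2.740 × 0.9348) / (0.220 − 0.0803) = ln(2.561) / 0.1397 = 0.9405/0.1397 = 6.732 d.
D_c = (k_1/k_2) L₀ e^(−k_1 t_c) = (0.0803/0.220) × 26.3 × e^(−0.0803×6.732) = 0.3650 × 26.3 × 0.5824 = 5.591 mg/L.
Minimum DO = C_s − D_c = 10.3 − 5.591 = 4.709 mg/L.
x_c = v t_c = 0.314 m/s × 6.732 d × 86400 s/d = 182600 m ≈ 183 km.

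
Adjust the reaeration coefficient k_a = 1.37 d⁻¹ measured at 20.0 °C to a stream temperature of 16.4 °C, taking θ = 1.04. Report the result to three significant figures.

k_a(T₂) = k_a(T₁) · θ^(T₂−T₁) = 1.37 × 1.04^(16.4−20.0)
= 1.37 × 1.04^-3.60 = 1.37 × 0.8683 = 1.190 d⁻¹.

k_a ≈ 1.19 d⁻¹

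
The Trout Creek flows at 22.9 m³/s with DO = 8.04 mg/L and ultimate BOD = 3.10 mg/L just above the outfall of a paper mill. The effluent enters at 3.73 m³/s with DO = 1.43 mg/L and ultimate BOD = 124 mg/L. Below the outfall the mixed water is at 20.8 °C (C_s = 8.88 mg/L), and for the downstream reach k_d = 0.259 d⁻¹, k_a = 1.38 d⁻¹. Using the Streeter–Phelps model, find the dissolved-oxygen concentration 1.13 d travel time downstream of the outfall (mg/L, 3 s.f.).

Mixed DO = (22.9×8.04 + 3.73×1.43)/(22.9+3.73) = 189.4/26.63 = 7.114 mg/L.
Mixed L₀ = (22.9×3.10 + 3.73×124)/(26.63) = 533.5/26.63 = 20.03 mg/L.
Initial deficit D₀ = C_s − DO₀ = 8.88 − 7.114 = 1.766 mg/L.
D(1.13) = [0.259×20.03/(1.38−0.259)](e^(−0.259×1.13) − e^(−1.38×1.13)) + 1.766 e^(−1.38×1.13)
= 4.629 × (0.7463 − 0.2103) + 1.766 × 0.2103 = 2.852 mg/L.
DO = 8.88 − 2.852 = 6.028 mg/L.

DO ≈ 6.03 mg/L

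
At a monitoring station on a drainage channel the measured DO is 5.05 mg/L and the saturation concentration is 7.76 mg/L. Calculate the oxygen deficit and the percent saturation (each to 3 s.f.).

D = C_s − C = 7.76 − 5.05 = 2.71 mg/L.
% saturation = 5.05/7.76 × 100 = 65.1 %.

D ≈ 2.71 mg/L; 65.1 % saturation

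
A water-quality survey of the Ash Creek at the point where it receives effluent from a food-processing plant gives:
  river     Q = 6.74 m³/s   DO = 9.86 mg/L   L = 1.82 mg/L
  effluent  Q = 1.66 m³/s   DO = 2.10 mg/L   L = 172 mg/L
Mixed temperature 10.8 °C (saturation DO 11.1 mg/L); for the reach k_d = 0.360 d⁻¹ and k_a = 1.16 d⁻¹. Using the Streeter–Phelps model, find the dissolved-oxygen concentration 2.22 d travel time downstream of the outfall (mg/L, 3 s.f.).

Mixed DO = (6.74×9.86 + 1.66×2.10)/(6.74+1.66) = 69.94/8.400 = 8.326 mg/L.
Mixed L₀ = (6.74×1.82 + 1.66×172)/(8.400) = 297.8/8.400 = 35.45 mg/L.
Initial deficit D₀ = C_s − DO₀ = 11.1 − 8.326 = 2.774 mg/L.
D(2.22) = [0.360×35.45/(1.16−0.360)](e^(−0.360×2.22) − e^(−1.16×2.22)) + 2.774 e^(−1.16×2.22)
= 15.95 × (0.4497 − 0.07614) + 2.774 × 0.07614 = 6.170 mg/L.
DO = 11.1 − 6.170 = 4.930 mg/L.

DO ≈ 4.93 mg/L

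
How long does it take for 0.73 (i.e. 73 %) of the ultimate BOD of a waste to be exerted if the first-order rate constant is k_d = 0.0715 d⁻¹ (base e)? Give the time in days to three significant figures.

t ≈ 18.3 d

y/L₀ = 1 − e^(−k_d t) = 0.73 ⇒ e^(−k_d t) = 0.270
t = −ln(0.270) / 0.0715 = 1.309 / 0.0715 = 18.31 d.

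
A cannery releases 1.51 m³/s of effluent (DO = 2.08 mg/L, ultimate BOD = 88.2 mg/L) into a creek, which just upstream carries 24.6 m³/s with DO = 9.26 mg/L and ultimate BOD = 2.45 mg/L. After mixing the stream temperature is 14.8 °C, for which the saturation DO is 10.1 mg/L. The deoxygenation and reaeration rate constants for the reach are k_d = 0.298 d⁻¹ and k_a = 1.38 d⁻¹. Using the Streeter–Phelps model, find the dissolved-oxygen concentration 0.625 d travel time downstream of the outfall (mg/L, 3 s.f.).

DO ≈ 8.74 mg/L

Mixed DO = (24.6×9.26 + 1.51×2.08)/(24.6+1.51) = 230.9/26.11 = 8.845 mg/L.
Mixed L₀ = (24.6×2.45 + 1.51×88.2)/(26.11) = 193.5/26.11 = 7.409 mg/L.
Initial deficit D₀ = C_s − DO₀ = 10.1 − 8.845 = 1.255 mg/L.
D(0.625) = [0.298×7.409/(1.38−0.298)](e^(−0.298×0.625) − e^(−1.38×0.625)) + 1.255 e^(−1.38×0.625)
= 2.041 × (0.8301 − 0.4221) + 1.255 × 0.4221 = 1.362 mg/L.
DO = 10.1 − 1.362 = 8.738 mg/L.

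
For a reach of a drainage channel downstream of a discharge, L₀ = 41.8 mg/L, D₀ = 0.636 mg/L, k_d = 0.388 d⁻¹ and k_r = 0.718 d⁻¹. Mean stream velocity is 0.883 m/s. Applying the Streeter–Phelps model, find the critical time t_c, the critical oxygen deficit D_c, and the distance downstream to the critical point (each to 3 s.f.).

t_c ≈ 1.83 d; D_c ≈ 11.1 mg/L; x_c ≈ 139 km

At the critical point dD/dt = 0, so k_d L₀ e^(−k_d t) = k_r D. Substituting D(t) from the Streeter–Phelps equation and solving for t gives
t_c = ln[(k_r/k_d)(1 − D₀(k_r−k_d)/(k_d L₀))] / (k_r−k_d).
Here k_r−k_d = 0.3300 d⁻¹ and 1 − D₀(k_r−k_d)/(k_d L₀) = 1 − 0.636×0.3300/(0.388×41.8) = 0.9871, so
t_c = ln(1.851 × 0.9871) / 0.3300 = 0.6024 / 0.3300 = 1.826 d.
D_c = (k_d/k_r) L₀ e^(−k_d t_c) = (0.388/0.718) × 41.8 × e^(−0.388×1.826) = 0.5404 × 41.8 × 0.4925 = 11.12 mg/L.
x_c = v t_c = 0.883 m/s × 1.826 d × 86400 s/d = 139300 m ≈ 139 km.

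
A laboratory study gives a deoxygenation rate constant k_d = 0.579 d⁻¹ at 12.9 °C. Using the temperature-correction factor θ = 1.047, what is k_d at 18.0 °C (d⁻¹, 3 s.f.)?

k_d ≈ 0.732 d⁻¹

k_d(T₂) = k_d(T₁) · θ^(T₂−T₁) = 0.579 × 1.047^(18.0−12.9)
= 0.579 × 1.047^5.10 = 0.579 × 1.264 = 0.7318 d⁻¹.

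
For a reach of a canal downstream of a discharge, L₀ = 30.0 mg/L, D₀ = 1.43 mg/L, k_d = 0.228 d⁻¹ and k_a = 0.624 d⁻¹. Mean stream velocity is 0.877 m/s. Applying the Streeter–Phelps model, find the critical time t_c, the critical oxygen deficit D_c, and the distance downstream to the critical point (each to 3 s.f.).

t_c ≈ 2.32 d; D_c ≈ 6.45 mg/L; x_c ≈ 176 km

At the critical point dD/dt = 0, so k_d L₀ e^(−k_d t) = k_a D. Substituting D(t) from the Streeter–Phelps equation and solving for t gives
t_c = ln[(k_a/k_d)(1 − D₀(k_a−k_d)/(k_d L₀))] / (k_a−k_d).
Here k_a−k_d = 0.3960 d⁻¹ and 1 − D₀(k_a−k_d)/(k_d L₀) = 1 − 1.43×0.3960/(0.228×30.0) = 0.9172, so
t_c = ln(2.737 × 0.9172) / 0.3960 = 0.9204 / 0.3960 = 2.324 d.
D_c = (k_d/k_a) L₀ e^(−k_d t_c) = (0.228/0.624) × 30.0 × e^(−0.228×2.324) = 0.3654 × 30.0 × 0.5887 = 6.453 mg/L.
x_c = v t_c = 0.877 m/s × 2.324 d × 86400 s/d = 176100 m ≈ 176 km.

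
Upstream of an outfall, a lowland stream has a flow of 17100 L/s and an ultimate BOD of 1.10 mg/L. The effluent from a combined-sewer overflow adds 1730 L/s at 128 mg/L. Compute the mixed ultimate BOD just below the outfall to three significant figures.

12.8 mg/L

Flow-weighted mixing: C = (Q_r C_r + Q_w C_w)/(Q_r + Q_w)
= (17100×1.10 + 1730×128)/(17100 + 1730) = 240200/18830 = 12.76 mg/L.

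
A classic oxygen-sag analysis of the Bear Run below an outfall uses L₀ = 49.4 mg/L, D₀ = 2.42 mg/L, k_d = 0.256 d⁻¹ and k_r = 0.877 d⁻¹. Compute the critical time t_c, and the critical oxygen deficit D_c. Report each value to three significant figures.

With k_r/k_d = 3.426 and 1 − D₀(k_r−k_d)/(k_d L₀) = 0.8812,
t_c = ln(3.426 × 0.8812) / (0.877 − 0.256) = ln(3.019) / 0.6210 = 1.105/0.6210 = 1.779 d.
L(t_c) = L₀ e^(−k_d t_c) = 49.4 × 0.6342 = 31.33 mg/L, and at the critical point k_r D_c = k_d L, so D_c = (0.256/0.877) × 31.33 = 9.145 mg/L.

t_c ≈ 1.78 d; D_c ≈ 9.14 mg/L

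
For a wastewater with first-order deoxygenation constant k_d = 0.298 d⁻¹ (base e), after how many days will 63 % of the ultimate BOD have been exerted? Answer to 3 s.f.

y/L₀ = 1 − e^(−k_d t) = 0.63 ⇒ e^(−k_d t) = 0.370
t = −ln(0.370) / 0.298 = 0.9943 / 0.298 = 3.336 d.

t ≈ 3.34 d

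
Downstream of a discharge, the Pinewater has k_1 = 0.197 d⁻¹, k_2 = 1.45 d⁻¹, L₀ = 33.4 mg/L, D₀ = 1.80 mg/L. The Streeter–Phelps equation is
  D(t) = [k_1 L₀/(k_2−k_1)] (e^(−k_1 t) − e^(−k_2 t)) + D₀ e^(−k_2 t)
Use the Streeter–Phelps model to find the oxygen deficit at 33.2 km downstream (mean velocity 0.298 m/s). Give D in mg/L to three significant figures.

Travel time t = x/v = 33.2 km / (0.298 m/s) = 33200 m / 0.298 m/s = 111400 s = 1.289 d.
k_1 L₀/(k_2−k_1) = 0.197×33.4/(1.45−0.197) = 6.580/1.253 = 5.251 mg/L.
e^(−k_1 t) = e^(−0.197×1.289) = 0.7757; e^(−k_2 t) = e^(−1.45×1.289) = 0.1542.
D = 5.251 × (0.7757 − 0.1542) + 1.80 × 0.1542 = 3.264 + 0.2775 = 3.541 mg/L.

D ≈ 3.54 mg/L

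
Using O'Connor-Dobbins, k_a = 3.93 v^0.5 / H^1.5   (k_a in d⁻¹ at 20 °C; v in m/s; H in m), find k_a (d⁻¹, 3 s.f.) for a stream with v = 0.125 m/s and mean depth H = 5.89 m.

k_a ≈ 0.0972 d⁻¹

k_a = 3.93 × 0.125^0.5 / 5.89^1.5 = 3.93 × 0.3536 / 14.29 = 0.09720 d⁻¹.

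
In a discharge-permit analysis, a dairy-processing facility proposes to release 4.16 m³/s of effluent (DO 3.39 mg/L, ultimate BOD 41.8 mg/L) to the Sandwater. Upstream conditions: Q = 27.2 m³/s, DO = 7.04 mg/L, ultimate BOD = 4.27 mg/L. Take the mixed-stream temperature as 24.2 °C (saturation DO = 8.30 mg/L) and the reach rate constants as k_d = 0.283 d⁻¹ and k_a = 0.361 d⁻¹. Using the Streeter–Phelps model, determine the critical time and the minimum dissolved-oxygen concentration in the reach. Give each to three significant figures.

t_c ≈ 2.44 d; minimum DO ≈ 4.66 mg/L

Mixed DO = (27.2×7.04 + 4.16×3.39)/(27.2+4.16) = 205.6/31.36 = 6.556 mg/L.
Mixed L₀ = (27.2×4.27 + 4.16×41.8)/(31.36) = 290.0/31.36 = 9.248 mg/L.
Initial deficit D₀ = C_s − DO₀ = 8.30 − 6.556 = 1.744 mg/L.
t_c = (1/0.07800) ln[(0.361/0.283)(1 − 1.744×0.07800/(0.283×9.248))] = 12.82 × ln(1.209) = 2.437 d.
D_c = (0.283/0.361) × 9.248 × e^(−0.283×2.437) = 0.7839 × 9.248 × 0.5018 = 3.638 mg/L.
Minimum DO = 8.30 − 3.638 = 4.662 mg/L.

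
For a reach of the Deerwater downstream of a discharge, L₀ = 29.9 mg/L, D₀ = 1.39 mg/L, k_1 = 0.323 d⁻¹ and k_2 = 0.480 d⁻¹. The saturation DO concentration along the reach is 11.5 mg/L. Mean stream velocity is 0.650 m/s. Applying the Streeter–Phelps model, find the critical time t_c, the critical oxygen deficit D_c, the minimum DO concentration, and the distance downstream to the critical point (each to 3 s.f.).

t_c = [1/(k_2−k_1)] ln[(k_2/k_1)(1 − D₀(k_2−k_1)/(k_1 L₀))]
= [1/(0.480−0.323)] ln[(0.480/0.323)(1 − 1.39×0.1570/(0.323×29.9))]
= (1/0.1570) ln[1.486 × 0.9774] = 6.369 × ln(1.452) = 6.369 × 0.3733 = 2.378 d.
L(t_c) = L₀ e^(−k_1 t_c) = 29.9 × 0.4640 = 13.87 mg/L, and at the critical point k_2 D_c = k_1 L, so D_c = (0.323/0.480) × 13.87 = 9.335 mg/L.
Minimum DO = C_s − D_c = 11.5 − 9.335 = 2.165 mg/L.
x_c = v t_c = 0.650 m/s × 2.378 d × 86400 s/d = 133500 m ≈ 134 km.

t_c ≈ 2.38 d; D_c ≈ 9.33 mg/L; min DO ≈ 2.17 mg/L; x_c ≈ 134 km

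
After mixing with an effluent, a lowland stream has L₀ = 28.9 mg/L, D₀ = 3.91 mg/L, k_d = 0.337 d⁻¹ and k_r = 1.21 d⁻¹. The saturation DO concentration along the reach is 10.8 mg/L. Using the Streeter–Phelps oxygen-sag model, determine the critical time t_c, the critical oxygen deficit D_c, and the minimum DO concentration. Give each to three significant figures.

At the critical point dD/dt = 0, so k_d L₀ e^(−k_d t) = k_r D. Substituting D(t) from the Streeter–Phelps equation and solving for t gives
t_c = ln[(k_r/k_d)(1 − D₀(k_r−k_d)/(k_d L₀))] / (k_r−k_d).
Here k_r−k_d = 0.8730 d⁻¹ and 1 − D₀(k_r−k_d)/(k_d L₀) = 1 − 3.91×0.8730/(0.337×28.9) = 0.6495, so
t_c = ln(3.591 × 0.6495) / 0.8730 = 0.8468 / 0.8730 = 0.9700 d.
L(t_c) = L₀ e^(−k_d t_c) = 28.9 × 0.7212 = 20.84 mg/L, and at the critical point k_r D_c = k_d L, so D_c = (0.337/1.21) × 20.84 = 5.805 mg/L.
Minimum DO = C_s − D_c = 10.8 − 5.805 = 4.995 mg/L.

t_c ≈ 0.970 d; D_c ≈ 5.80 mg/L; min DO ≈ 5.00 mg/L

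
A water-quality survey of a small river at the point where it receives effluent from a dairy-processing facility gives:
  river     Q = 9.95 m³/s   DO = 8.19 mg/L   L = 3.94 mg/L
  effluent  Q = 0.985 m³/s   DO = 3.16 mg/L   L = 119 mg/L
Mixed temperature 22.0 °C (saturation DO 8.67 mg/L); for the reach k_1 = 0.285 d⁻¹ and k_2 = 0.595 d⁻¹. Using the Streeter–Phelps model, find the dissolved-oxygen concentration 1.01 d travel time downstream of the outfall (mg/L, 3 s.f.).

Mixed DO = (9.95×8.19 + 0.985×3.16)/(9.95+0.985) = 84.60/10.93 = 7.737 mg/L.
Mixed L₀ = (9.95×3.94 + 0.985×119)/(10.93) = 156.4/10.93 = 14.30 mg/L.
Initial deficit D₀ = C_s − DO₀ = 8.67 − 7.737 = 0.9331 mg/L.
D(1.01) = [0.285×14.30/(0.595−0.285)](e^(−0.285×1.01) − e^(−0.595×1.01)) + 0.9331 e^(−0.595×1.01)
= 13.15 × (0.7499 − 0.5483) + 0.9331 × 0.5483 = 3.163 mg/L.
DO = 8.67 − 3.163 = 5.507 mg/L.

DO ≈ 5.51 mg/L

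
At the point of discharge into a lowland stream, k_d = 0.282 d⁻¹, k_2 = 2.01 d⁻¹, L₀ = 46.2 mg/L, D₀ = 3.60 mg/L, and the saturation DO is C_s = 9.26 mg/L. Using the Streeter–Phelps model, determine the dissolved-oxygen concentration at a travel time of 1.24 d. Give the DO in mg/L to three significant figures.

DO ≈ 4.27 mg/L

k_d L₀/(k_2−k_d) = 0.282×46.2/(2.01−0.282) = 13.03/1.728 = 7.540 mg/L.
e^(−k_d t) = e^(−0.282×1.240) = 0.7049; e^(−k_2 t) = e^(−2.01×1.240) = 0.08271.
D = 7.540 × (0.7049 − 0.08271) + 3.60 × 0.08271 = 4.691 + 0.2978 = 4.989 mg/L.
DO = C_s − D = 9.26 − 4.989 = 4.271 mg/L.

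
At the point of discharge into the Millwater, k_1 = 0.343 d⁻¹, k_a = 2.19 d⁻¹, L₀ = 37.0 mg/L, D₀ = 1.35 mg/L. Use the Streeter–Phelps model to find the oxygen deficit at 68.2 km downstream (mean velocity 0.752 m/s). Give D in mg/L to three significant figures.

D ≈ 4.24 mg/L

Travel time t = x/v = 68.2 km / (0.752 m/s) = 68200 m / 0.752 m/s = 90690 s = 1.050 d.
k_1 L₀/(k_a−k_1) = 0.343×37.0/(2.19−0.343) = 12.69/1.847 = 6.871 mg/L.
e^(−k_1 t) = e^(−0.343×1.050) = 0.6977; e^(−k_a t) = e^(−2.19×1.050) = 0.1004.
D = 6.871 × (0.6977 − 0.1004) + 1.35 × 0.1004 = 4.104 + 0.1355 = 4.239 mg/L.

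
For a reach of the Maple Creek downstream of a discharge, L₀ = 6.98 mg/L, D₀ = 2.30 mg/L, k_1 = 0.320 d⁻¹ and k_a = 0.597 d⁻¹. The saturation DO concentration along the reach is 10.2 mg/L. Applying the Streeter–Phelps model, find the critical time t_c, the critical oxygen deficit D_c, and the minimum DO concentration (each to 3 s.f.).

t_c ≈ 1.04 d; D_c ≈ 2.68 mg/L; min DO ≈ 7.52 mg/L

With k_a/k_1 = 1.866 and 1 − D₀(k_a−k_1)/(k_1 L₀) = 0.7148,
t_c = ln(1.866 × 0.7148) / (0.597 − 0.320) = ln(1.333) / 0.2770 = 0.2878/0.2770 = 1.039 d.
D_c = (k_1/k_a) L₀ e^(−k_1 t_c) = (0.320/0.597) × 6.98 × e^(−0.320×1.039) = 0.5360 × 6.98 × 0.7171 = 2.683 mg/L.
Minimum DO = C_s − D_c = 10.2 − 2.683 = 7.517 mg/L.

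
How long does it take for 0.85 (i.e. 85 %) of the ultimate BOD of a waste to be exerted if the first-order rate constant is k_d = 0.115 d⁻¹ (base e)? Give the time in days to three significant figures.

t ≈ 16.5 d

y/L₀ = 1 − e^(−k_d t) = 0.85 ⇒ e^(−k_d t) = 0.150
t = −ln(0.150) / 0.115 = 1.897 / 0.115 = 16.50 d.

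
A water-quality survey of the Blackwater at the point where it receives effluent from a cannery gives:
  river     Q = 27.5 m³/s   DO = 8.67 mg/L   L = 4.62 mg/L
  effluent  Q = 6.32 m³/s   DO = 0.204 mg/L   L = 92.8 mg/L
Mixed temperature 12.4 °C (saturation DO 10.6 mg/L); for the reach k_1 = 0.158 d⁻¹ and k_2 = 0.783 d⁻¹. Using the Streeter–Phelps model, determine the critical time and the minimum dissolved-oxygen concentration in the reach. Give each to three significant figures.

t_c ≈ 0.842 d; minimum DO ≈ 6.87 mg/L

Mixed DO = (27.5×8.67 + 6.32×0.204)/(27.5+6.32) = 239.7/33.82 = 7.088 mg/L.
Mixed L₀ = (27.5×4.62 + 6.32×92.8)/(33.82) = 713.5/33.82 = 21.10 mg/L.
Initial deficit D₀ = C_s − DO₀ = 10.6 − 7.088 = 3.512 mg/L.
t_c = (1/0.6250) ln[(0.783/0.158)(1 − 3.512×0.6250/(0.158×21.10))] = 1.600 × ln(1.693) = 0.8419 d.
D_c = (0.158/0.783) × 21.10 × e^(−0.158×0.8419) = 0.2018 × 21.10 × 0.8754 = 3.727 mg/L.
Minimum DO = 10.6 − 3.727 = 6.873 mg/L.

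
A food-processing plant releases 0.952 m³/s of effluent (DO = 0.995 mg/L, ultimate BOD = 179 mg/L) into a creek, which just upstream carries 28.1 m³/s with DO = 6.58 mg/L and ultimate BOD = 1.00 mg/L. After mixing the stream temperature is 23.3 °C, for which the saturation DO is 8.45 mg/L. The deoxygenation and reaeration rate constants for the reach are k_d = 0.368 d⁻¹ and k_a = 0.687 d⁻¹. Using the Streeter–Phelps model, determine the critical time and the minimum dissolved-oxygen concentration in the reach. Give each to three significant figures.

Mixed DO = (28.1×6.58 + 0.952×0.995)/(28.1+0.952) = 185.8/29.05 = 6.397 mg/L.
Mixed L₀ = (28.1×1.00 + 0.952×179)/(29.05) = 198.5/29.05 = 6.833 mg/L.
Initial deficit D₀ = C_s − DO₀ = 8.45 − 6.397 = 2.053 mg/L.
t_c = (1/0.3190) ln[(0.687/0.368)(1 − 2.053×0.3190/(0.368×6.833))] = 3.135 × ln(1.381) = 1.011 d.
D_c = (0.368/0.687) × 6.833 × e^(−0.368×1.011) = 0.5357 × 6.833 × 0.6893 = 2.523 mg/L.
Minimum DO = 8.45 − 2.523 = 5.927 mg/L.

t_c ≈ 1.01 d; minimum DO ≈ 5.93 mg/L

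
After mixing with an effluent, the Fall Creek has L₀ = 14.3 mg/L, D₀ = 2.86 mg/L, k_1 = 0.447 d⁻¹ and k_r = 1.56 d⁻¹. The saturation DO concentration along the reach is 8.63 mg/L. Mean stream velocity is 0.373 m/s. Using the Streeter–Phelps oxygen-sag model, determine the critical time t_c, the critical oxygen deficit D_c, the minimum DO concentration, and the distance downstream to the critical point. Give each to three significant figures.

t_c = [1/(k_r−k_1)] ln[(k_r/k_1)(1 − D₀(k_r−k_1)/(k_1 L₀))]
= [1/(1.56−0.447)] ln[(1.56/0.447)(1 − 2.86×1.113/(0.447×14.3))]
= (1/1.113) ln[3.490 × 0.5020] = 0.8985 × ln(1.752) = 0.8985 × 0.5608 = 0.5038 d.
D_c = (k_1/k_r) L₀ e^(−k_1 t_c) = (0.447/1.56) × 14.3 × e^(−0.447×0.5038) = 0.2865 × 14.3 × 0.7983 = 3.271 mg/L.
Minimum DO = C_s − D_c = 8.63 − 3.271 = 5.359 mg/L.
x_c = v t_c = 0.373 m/s × 0.5038 d × 86400 s/d = 16240 m ≈ 16.2 km.

t_c ≈ 0.504 d; D_c ≈ 3.27 mg/L; min DO ≈ 5.36 mg/L; x_c ≈ 16.2 km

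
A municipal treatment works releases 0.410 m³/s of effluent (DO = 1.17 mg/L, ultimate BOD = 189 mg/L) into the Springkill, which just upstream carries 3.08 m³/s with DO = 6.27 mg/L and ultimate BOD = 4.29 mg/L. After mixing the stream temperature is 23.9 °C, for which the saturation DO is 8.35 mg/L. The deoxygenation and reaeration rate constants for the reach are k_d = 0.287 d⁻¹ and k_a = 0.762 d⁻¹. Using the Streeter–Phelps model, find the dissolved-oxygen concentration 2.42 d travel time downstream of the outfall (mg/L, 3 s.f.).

Mixed DO = (3.08×6.27 + 0.410×1.17)/(3.08+0.410) = 19.79/3.490 = 5.671 mg/L.
Mixed L₀ = (3.08×4.29 + 0.410×189)/(3.490) = 90.70/3.490 = 25.99 mg/L.
Initial deficit D₀ = C_s − DO₀ = 8.35 − 5.671 = 2.679 mg/L.
D(2.42) = [0.287×25.99/(0.762−0.287)](e^(−0.287×2.42) − e^(−0.762×2.42)) + 2.679 e^(−0.762×2.42)
= 15.70 × (0.4993 − 0.1582) + 2.679 × 0.1582 = 5.781 mg/L.
DO = 8.35 − 5.781 = 2.569 mg/L.

DO ≈ 2.57 mg/L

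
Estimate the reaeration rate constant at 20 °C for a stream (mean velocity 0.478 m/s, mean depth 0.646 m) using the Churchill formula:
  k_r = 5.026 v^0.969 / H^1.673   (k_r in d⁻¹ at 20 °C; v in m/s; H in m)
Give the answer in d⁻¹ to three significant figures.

k_r ≈ 5.11 d⁻¹

k_r = 5.026 × 0.478^0.969 / 0.646^1.673 = 5.026 × 0.4891 / 0.4814 = 5.106 d⁻¹.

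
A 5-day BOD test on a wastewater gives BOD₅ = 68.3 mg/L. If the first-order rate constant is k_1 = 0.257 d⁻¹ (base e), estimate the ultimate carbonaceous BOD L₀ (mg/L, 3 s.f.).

L₀ ≈ 94.4 mg/L

BOD₅ = L₀(1 − e^(−5k_1)) ⇒ L₀ = BOD₅ / (1 − e^(−5×0.257))
= 68.3 / (1 − 0.2767) = 68.3 / 0.7233 = 94.42 mg/L.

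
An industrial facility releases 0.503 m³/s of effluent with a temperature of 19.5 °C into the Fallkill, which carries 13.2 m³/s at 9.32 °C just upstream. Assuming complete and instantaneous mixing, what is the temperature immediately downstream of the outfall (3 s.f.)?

Flow-weighted mixing: C = (Q_r C_r + Q_w C_w)/(Q_r + Q_w)
= (13.2×9.32 + 0.503×19.5)/(13.2 + 0.503) = 132.8/13.70 = 9.694 °C.

9.69 °C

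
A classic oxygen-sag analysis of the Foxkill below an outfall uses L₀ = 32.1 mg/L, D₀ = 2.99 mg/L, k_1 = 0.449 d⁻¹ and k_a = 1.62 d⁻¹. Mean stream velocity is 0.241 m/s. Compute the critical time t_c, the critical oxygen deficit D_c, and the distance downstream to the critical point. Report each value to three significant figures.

At the critical point dD/dt = 0, so k_1 L₀ e^(−k_1 t) = k_a D. Substituting D(t) from the Streeter–Phelps equation and solving for t gives
t_c = ln[(k_a/k_1)(1 − D₀(k_a−k_1)/(k_1 L₀))] / (k_a−k_1).
Here k_a−k_1 = 1.171 d⁻¹ and 1 − D₀(k_a−k_1)/(k_1 L₀) = 1 − 2.99×1.171/(0.449×32.1) = 0.7571, so
t_c = ln(3.608 × 0.7571) / 1.171 = 1.005 / 1.171 = 0.8581 d.
L(t_c) = L₀ e^(−k_1 t_c) = 32.1 × 0.6802 = 21.84 mg/L, and at the critical point k_a D_c = k_1 L, so D_c = (0.449/1.62) × 21.84 = 6.052 mg/L.
x_c = v t_c = 0.241 m/s × 0.8581 d × 86400 s/d = 17870 m ≈ 17.9 km.

t_c ≈ 0.858 d; D_c ≈ 6.05 mg/L; x_c ≈ 17.9 km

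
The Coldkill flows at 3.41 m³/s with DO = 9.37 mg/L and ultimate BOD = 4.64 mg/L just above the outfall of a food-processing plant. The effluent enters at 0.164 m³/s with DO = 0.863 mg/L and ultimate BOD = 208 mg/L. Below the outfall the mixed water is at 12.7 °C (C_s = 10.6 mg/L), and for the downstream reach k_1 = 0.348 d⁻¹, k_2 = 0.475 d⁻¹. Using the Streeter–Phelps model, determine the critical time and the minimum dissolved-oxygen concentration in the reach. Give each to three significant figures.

t_c ≈ 2.11 d; minimum DO ≈ 5.69 mg/L

Mixed DO = (3.41×9.37 + 0.164×0.863)/(3.41+0.164) = 32.09/3.574 = 8.980 mg/L.
Mixed L₀ = (3.41×4.64 + 0.164×208)/(3.574) = 49.93/3.574 = 13.97 mg/L.
Initial deficit D₀ = C_s − DO₀ = 10.6 − 8.980 = 1.620 mg/L.
t_c = (1/0.1270) ln[(0.475/0.348)(1 − 1.620×0.1270/(0.348×13.97))] = 7.874 × ln(1.307) = 2.109 d.
D_c = (0.348/0.475) × 13.97 × e^(−0.348×2.109) = 0.7326 × 13.97 × 0.4800 = 4.913 mg/L.
Minimum DO = 10.6 − 4.913 = 5.687 mg/L.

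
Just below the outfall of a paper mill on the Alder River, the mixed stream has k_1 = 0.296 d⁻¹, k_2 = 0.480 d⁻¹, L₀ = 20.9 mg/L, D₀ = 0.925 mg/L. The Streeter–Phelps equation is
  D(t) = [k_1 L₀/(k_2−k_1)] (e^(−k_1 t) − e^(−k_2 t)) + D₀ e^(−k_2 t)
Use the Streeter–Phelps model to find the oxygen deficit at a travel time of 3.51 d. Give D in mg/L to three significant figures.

k_1 L₀/(k_2−k_1) = 0.296×20.9/(0.480−0.296) = 6.186/0.1840 = 33.62 mg/L.
e^(−k_1 t) = e^(−0.296×3.510) = 0.3538; e^(−k_2 t) = e^(−0.480×3.510) = 0.1855.
D = 33.62 × (0.3538 − 0.1855) + 0.925 × 0.1855 = 5.660 + 0.1716 = 5.831 mg/L.

D ≈ 5.83 mg/L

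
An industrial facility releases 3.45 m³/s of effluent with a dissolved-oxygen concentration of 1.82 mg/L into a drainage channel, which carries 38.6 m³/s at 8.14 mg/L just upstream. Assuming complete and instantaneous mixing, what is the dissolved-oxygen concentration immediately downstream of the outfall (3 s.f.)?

7.62 mg/L

Flow-weighted mixing: C = (Q_r C_r + Q_w C_w)/(Q_r + Q_w)
= (38.6×8.14 + 3.45×1.82)/(38.6 + 3.45) = 320.5/42.05 = 7.621 mg/L.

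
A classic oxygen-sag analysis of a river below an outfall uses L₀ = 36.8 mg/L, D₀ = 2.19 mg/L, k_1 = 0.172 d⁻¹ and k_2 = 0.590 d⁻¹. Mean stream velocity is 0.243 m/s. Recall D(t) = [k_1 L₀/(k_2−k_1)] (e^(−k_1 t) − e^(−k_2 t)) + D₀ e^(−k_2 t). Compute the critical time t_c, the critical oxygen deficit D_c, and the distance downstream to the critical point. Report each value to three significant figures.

With k_2/k_1 = 3.430 and 1 − D₀(k_2−k_1)/(k_1 L₀) = 0.8554,
t_c = ln(3.430 × 0.8554) / (0.590 − 0.172) = ln(2.934) / 0.4180 = 1.076/0.4180 = 2.575 d.
D_c = (k_1/k_2) L₀ e^(−k_1 t_c) = (0.172/0.590) × 36.8 × e^(−0.172×2.575) = 0.2915 × 36.8 × 0.6422 = 6.889 mg/L.
x_c = v t_c = 0.243 m/s × 2.575 d × 86400 s/d = 54070 m ≈ 54.1 km.

t_c ≈ 2.58 d; D_c ≈ 6.89 mg/L; x_c ≈ 54.1 km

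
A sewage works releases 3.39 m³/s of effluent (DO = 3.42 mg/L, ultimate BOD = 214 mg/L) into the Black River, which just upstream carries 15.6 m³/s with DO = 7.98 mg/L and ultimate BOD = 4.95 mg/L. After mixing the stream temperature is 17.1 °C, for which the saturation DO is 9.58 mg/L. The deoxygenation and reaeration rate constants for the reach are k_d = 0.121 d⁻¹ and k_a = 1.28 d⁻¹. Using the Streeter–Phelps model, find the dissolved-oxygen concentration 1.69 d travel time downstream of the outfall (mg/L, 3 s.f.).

Mixed DO = (15.6×7.98 + 3.39×3.42)/(15.6+3.39) = 136.1/18.99 = 7.166 mg/L.
Mixed L₀ = (15.6×4.95 + 3.39×214)/(18.99) = 802.7/18.99 = 42.27 mg/L.
Initial deficit D₀ = C_s − DO₀ = 9.58 − 7.166 = 2.414 mg/L.
D(1.69) = [0.121×42.27/(1.28−0.121)](e^(−0.121×1.69) − e^(−1.28×1.69)) + 2.414 e^(−1.28×1.69)
= 4.413 × (0.8151 − 0.1150) + 2.414 × 0.1150 = 3.367 mg/L.
DO = 9.58 − 3.367 = 6.213 mg/L.

DO ≈ 6.21 mg/L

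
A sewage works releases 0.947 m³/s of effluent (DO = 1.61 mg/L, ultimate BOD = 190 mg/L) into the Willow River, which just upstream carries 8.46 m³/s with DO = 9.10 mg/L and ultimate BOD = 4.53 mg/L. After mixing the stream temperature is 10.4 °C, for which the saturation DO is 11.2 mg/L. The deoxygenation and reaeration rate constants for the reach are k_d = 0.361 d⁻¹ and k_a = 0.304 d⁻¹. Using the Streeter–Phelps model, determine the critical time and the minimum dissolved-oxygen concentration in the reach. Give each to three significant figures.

Mixed DO = (8.46×9.10 + 0.947×1.61)/(8.46+0.947) = 78.51/9.407 = 8.346 mg/L.
Mixed L₀ = (8.46×4.53 + 0.947×190)/(9.407) = 218.3/9.407 = 23.20 mg/L.
Initial deficit D₀ = C_s − DO₀ = 11.2 − 8.346 = 2.854 mg/L.
t_c = (1/-0.05700) ln[(0.304/0.361)(1 − 2.854×-0.05700/(0.361×23.20))] = -17.54 × ln(0.8585) = 2.677 d.
D_c = (0.361/0.304) × 23.20 × e^(−0.361×2.677) = 1.188 × 23.20 × 0.3804 = 10.48 mg/L.
Minimum DO = 11.2 − 10.48 = 0.7197 mg/L.

t_c ≈ 2.68 d; minimum DO ≈ 0.720 mg/L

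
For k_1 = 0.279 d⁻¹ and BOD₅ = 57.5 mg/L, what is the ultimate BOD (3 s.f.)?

BOD₅ = L₀(1 − e^(−5k_1)) ⇒ L₀ = BOD₅ / (1 − e^(−5×0.279))
= 57.5 / (1 − 0.2478) = 57.5 / 0.7522 = 76.45 mg/L.

L₀ ≈ 76.4 mg/L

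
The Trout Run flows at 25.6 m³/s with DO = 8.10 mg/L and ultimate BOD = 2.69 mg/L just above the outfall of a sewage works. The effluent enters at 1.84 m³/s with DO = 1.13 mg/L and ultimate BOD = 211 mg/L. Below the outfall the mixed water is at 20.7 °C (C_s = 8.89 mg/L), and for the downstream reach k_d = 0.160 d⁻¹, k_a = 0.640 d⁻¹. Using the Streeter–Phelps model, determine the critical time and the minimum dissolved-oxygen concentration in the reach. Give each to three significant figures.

t_c ≈ 2.35 d; minimum DO ≈ 6.03 mg/L

Mixed DO = (25.6×8.10 + 1.84×1.13)/(25.6+1.84) = 209.4/27.44 = 7.633 mg/L.
Mixed L₀ = (25.6×2.69 + 1.84×211)/(27.44) = 457.1/27.44 = 16.66 mg/L.
Initial deficit D₀ = C_s − DO₀ = 8.89 − 7.633 = 1.257 mg/L.
t_c = (1/0.4800) ln[(0.640/0.160)(1 − 1.257×0.4800/(0.160×16.66))] = 2.083 × ln(3.094) = 2.353 d.
D_c = (0.160/0.640) × 16.66 × e^(−0.160×2.353) = 0.2500 × 16.66 × 0.6862 = 2.858 mg/L.
Minimum DO = 8.89 − 2.858 = 6.032 mg/L.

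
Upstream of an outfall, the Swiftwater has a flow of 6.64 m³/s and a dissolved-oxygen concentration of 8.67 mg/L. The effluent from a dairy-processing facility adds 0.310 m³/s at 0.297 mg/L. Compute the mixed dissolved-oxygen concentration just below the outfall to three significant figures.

Flow-weighted mixing: C = (Q_r C_r + Q_w C_w)/(Q_r + Q_w)
= (6.64×8.67 + 0.310×0.297)/(6.64 + 0.310) = 57.66/6.950 = 8.297 mg/L.

8.30 mg/L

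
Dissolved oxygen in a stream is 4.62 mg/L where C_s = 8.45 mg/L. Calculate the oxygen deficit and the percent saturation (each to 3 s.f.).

D ≈ 3.83 mg/L; 54.7 % saturation

D = C_s − C = 8.45 − 4.62 = 3.83 mg/L.
% saturation = 4.62/8.45 × 100 = 54.7 %.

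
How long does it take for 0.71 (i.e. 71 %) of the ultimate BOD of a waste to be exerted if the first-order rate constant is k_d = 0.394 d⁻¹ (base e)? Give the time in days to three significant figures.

y/L₀ = 1 − e^(−k_d t) = 0.71 ⇒ e^(−k_d t) = 0.290
t = −ln(0.290) / 0.394 = 1.238 / 0.394 = 3.142 d.

t ≈ 3.14 d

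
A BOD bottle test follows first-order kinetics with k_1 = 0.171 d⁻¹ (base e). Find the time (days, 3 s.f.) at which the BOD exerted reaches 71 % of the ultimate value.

y/L₀ = 1 − e^(−k_1 t) = 0.71 ⇒ e^(−k_1 t) = 0.290
t = −ln(0.290) / 0.171 = 1.238 / 0.171 = 7.239 d.

t ≈ 7.24 d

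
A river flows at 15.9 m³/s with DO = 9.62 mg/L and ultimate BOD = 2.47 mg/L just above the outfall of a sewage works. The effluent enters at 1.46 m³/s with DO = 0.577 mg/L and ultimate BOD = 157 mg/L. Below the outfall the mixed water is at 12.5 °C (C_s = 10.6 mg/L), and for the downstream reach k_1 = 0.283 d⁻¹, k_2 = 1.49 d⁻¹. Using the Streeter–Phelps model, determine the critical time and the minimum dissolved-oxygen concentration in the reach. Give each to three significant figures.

Mixed DO = (15.9×9.62 + 1.46×0.577)/(15.9+1.46) = 153.8/17.36 = 8.859 mg/L.
Mixed L₀ = (15.9×2.47 + 1.46×157)/(17.36) = 268.5/17.36 = 15.47 mg/L.
Initial deficit D₀ = C_s − DO₀ = 10.6 − 8.859 = 1.741 mg/L.
t_c = (1/1.207) ln[(1.49/0.283)(1 − 1.741×1.207/(0.283×15.47))] = 0.8285 × ln(2.738) = 0.8345 d.
D_c = (0.283/1.49) × 15.47 × e^(−0.283×0.8345) = 0.1899 × 15.47 × 0.7897 = 2.320 mg/L.
Minimum DO = 10.6 − 2.320 = 8.280 mg/L.

t_c ≈ 0.834 d; minimum DO ≈ 8.28 mg/L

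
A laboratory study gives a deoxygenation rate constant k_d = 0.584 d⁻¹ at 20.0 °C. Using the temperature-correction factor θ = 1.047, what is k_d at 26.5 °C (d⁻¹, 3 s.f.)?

k_d ≈ 0.787 d⁻¹

k_d(T₂) = k_d(T₁) · θ^(T₂−T₁) = 0.584 × 1.047^(26.5−20.0)
= 0.584 × 1.047^6.50 = 0.584 × 1.348 = 0.7872 d⁻¹.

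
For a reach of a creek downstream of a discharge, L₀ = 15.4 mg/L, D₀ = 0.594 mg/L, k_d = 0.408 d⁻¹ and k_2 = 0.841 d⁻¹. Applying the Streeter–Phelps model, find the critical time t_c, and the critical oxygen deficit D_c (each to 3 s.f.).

t_c ≈ 1.57 d; D_c ≈ 3.93 mg/L

At the critical point dD/dt = 0, so k_d L₀ e^(−k_d t) = k_2 D. Substituting D(t) from the Streeter–Phelps equation and solving for t gives
t_c = ln[(k_2/k_d)(1 − D₀(k_2−k_d)/(k_d L₀))] / (k_2−k_d).
Here k_2−k_d = 0.4330 d⁻¹ and 1 − D₀(k_2−k_d)/(k_d L₀) = 1 − 0.594×0.4330/(0.408×15.4) = 0.9591, so
t_c = ln(2.061 × 0.9591) / 0.4330 = 0.6815 / 0.4330 = 1.574 d.
D_c = (k_d/k_2) L₀ e^(−k_d t_c) = (0.408/0.841) × 15.4 × e^(−0.408×1.574) = 0.4851 × 15.4 × 0.5261 = 3.931 mg/L.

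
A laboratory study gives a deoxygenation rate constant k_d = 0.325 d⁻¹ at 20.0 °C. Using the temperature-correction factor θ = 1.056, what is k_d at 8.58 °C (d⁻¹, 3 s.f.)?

k_d ≈ 0.174 d⁻¹

k_d(T₂) = k_d(T₁) · θ^(T₂−T₁) = 0.325 × 1.056^(8.58−20.0)
= 0.325 × 1.056^-11.4 = 0.325 × 0.5367 = 0.1744 d⁻¹.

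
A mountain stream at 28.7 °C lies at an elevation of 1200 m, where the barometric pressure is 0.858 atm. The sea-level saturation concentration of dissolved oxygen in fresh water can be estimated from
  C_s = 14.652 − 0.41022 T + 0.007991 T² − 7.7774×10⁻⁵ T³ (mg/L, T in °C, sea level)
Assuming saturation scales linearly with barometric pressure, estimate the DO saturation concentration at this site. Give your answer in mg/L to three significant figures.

C_s ≈ 6.54 mg/L

At sea level: C_s = 14.652 − 0.41022×28.7 + 0.007991×28.7² − 7.7774×10⁻⁵×28.7³ = 7.622 mg/L.
Pressure correction: C_s' = 7.622 × 0.858 = 6.540 mg/L.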